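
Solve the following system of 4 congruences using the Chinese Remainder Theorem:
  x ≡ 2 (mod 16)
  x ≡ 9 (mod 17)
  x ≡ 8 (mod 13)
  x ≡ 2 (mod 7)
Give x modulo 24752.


Product of moduli M = 16 · 17 · 13 · 7 = 24752.
Merge one congruence at a time:
  Start: x ≡ 2 (mod 16).
  Combine with x ≡ 9 (mod 17); new modulus lcm = 272.
    Write x = 2 + 16·t and substitute into x ≡ 9 (mod 17): 16·t ≡ 9 − 2 = 7 (mod 17).
    The inverse of 16 mod 17 is 16 (since 16·16 = 256 = 15·17 + 1), so t ≡ 16·7 = 112 ≡ 10 (mod 17).
    Then x = 2 + 16·10 = 162, valid modulo lcm(16, 17) = 272: x ≡ 162 (mod 272).
  Combine with x ≡ 8 (mod 13); new modulus lcm = 3536.
    Write x = 162 + 272·t and substitute into x ≡ 8 (mod 13): 272·t ≡ 8 − 162 = -154 (mod 13).
    Reduce coefficients mod 13: 12·t ≡ 2 (mod 13).
    The inverse of 12 mod 13 is 12 (since 12·12 = 144 = 11·13 + 1), so t ≡ 12·2 = 24 ≡ 11 (mod 13).
    Then x = 162 + 272·11 = 3154, valid modulo lcm(272, 13) = 3536: x ≡ 3154 (mod 3536).
  Combine with x ≡ 2 (mod 7); new modulus lcm = 24752.
    Write x = 3154 + 3536·t and substitute into x ≡ 2 (mod 7): 3536·t ≡ 2 − 3154 = -3152 (mod 7).
    Reduce coefficients mod 7: 1·t ≡ 5 (mod 7).
    So t ≡ 5 (mod 7).
    Then x = 3154 + 3536·5 = 20834, valid modulo lcm(3536, 7) = 24752: x ≡ 20834 (mod 24752).
Verify against each original: 20834 mod 16 = 2, 20834 mod 17 = 9, 20834 mod 13 = 8, 20834 mod 7 = 2.

x ≡ 20834 (mod 24752).


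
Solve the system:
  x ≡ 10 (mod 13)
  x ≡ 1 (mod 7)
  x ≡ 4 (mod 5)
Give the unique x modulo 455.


Moduli 13, 7, 5 are pairwise coprime; by CRT there is a unique solution modulo M = 13 · 7 · 5 = 455.
Solve pairwise, accumulating the modulus:
  Start with x ≡ 10 (mod 13).
  Combine with x ≡ 1 (mod 7): since gcd(13, 7) = 1, we get a unique residue mod 91.
    Write x = 10 + 13·t and substitute into x ≡ 1 (mod 7): 13·t ≡ 1 − 10 = -9 (mod 7).
    Reduce coefficients mod 7: 6·t ≡ 5 (mod 7).
    The inverse of 6 mod 7 is 6 (since 6·6 = 36 = 5·7 + 1), so t ≡ 6·5 = 30 ≡ 2 (mod 7).
    Then x = 10 + 13·2 = 36, valid modulo lcm(13, 7) = 91: x ≡ 36 (mod 91).
  Combine with x ≡ 4 (mod 5): since gcd(91, 5) = 1, we get a unique residue mod 455.
    Write x = 36 + 91·t and substitute into x ≡ 4 (mod 5): 91·t ≡ 4 − 36 = -32 (mod 5).
    Reduce coefficients mod 5: 1·t ≡ 3 (mod 5).
    So t ≡ 3 (mod 5).
    Then x = 36 + 91·3 = 309, valid modulo lcm(91, 5) = 455: x ≡ 309 (mod 455).
Verify: 309 mod 13 = 10 ✓, 309 mod 7 = 1 ✓, 309 mod 5 = 4 ✓.

x ≡ 309 (mod 455).


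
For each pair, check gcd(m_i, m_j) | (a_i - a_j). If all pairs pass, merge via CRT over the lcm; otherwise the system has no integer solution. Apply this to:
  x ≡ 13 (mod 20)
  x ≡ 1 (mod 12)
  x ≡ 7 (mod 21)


Moduli 20, 12, 21 are not pairwise coprime, so CRT works modulo lcm(m_i) when all pairwise compatibility conditions hold.
Pairwise compatibility: gcd(m_i, m_j) must divide a_i - a_j for every pair.
Merge one congruence at a time:
  Start: x ≡ 13 (mod 20).
  Combine with x ≡ 1 (mod 12): gcd(20, 12) = 4; 1 - 13 = -12, which IS divisible by 4, so compatible.
    Write x = 13 + 20·t and substitute into x ≡ 1 (mod 12): 20·t ≡ 1 − 13 = -12 (mod 12).
    Divide the congruence (and modulus) by g = 4: 5·t ≡ -3 (mod 3).
    Reduce coefficients mod 3: 2·t ≡ 0 (mod 3).
    The inverse of 2 mod 3 is 2 (since 2·2 = 4 = 1·3 + 1), so t ≡ 2·0 = 0 ≡ 0 (mod 3).
    Then x = 13 + 20·0 = 13, valid modulo lcm(20, 12) = 60: x ≡ 13 (mod 60).
  Combine with x ≡ 7 (mod 21): gcd(60, 21) = 3; 7 - 13 = -6, which IS divisible by 3, so compatible.
    Write x = 13 + 60·t and substitute into x ≡ 7 (mod 21): 60·t ≡ 7 − 13 = -6 (mod 21).
    Divide the congruence (and modulus) by g = 3: 20·t ≡ -2 (mod 7).
    Reduce coefficients mod 7: 6·t ≡ 5 (mod 7).
    The inverse of 6 mod 7 is 6 (since 6·6 = 36 = 5·7 + 1), so t ≡ 6·5 = 30 ≡ 2 (mod 7).
    Then x = 13 + 60·2 = 133, valid modulo lcm(60, 21) = 420: x ≡ 133 (mod 420).
Verify: 133 mod 20 = 13, 133 mod 12 = 1, 133 mod 21 = 7.

x ≡ 133 (mod 420).


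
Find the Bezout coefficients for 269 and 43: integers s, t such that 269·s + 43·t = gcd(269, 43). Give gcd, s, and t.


Euclidean algorithm on (269, 43) — divide until remainder is 0:
  269 = 6 · 43 + 11
  43 = 3 · 11 + 10
  11 = 1 · 10 + 1
  10 = 10 · 1 + 0
gcd(269, 43) = 1.
Track Bezout coefficients alongside the remainders: start with r₀ = 269 = a·1 + b·0 (s = 1, t = 0) and r₁ = 43 = a·0 + b·1 (s = 0, t = 1); each new remainder r_{k+1} = r_{k-1} − q_k·r_k inherits s_{k+1} = s_{k-1} − q_k·s_k, t_{k+1} = t_{k-1} − q_k·t_k, so r_k = a·s_k + b·t_k at every step:
  q = 6: r = 11, s = 1 − 6·0 = 1, t = 0 − 6·1 = -6  (check: 269·1 + 43·(-6) = 11)
  q = 3: r = 10, s = 0 − 3·1 = -3, t = 1 − 3·(-6) = 19  (check: 269·(-3) + 43·19 = 10)
  q = 1: r = 1, s = 1 − 1·(-3) = 4, t = -6 − 1·19 = -25  (check: 269·4 + 43·(-25) = 1)
The row with r = 1 (the gcd) gives the Bezout coefficients s = 4, t = -25.
Result: 269 · (4) + 43 · (-25) = 1.

gcd(269, 43) = 1; s = 4, t = -25 (check: 269·4 + 43·(-25) = 1).


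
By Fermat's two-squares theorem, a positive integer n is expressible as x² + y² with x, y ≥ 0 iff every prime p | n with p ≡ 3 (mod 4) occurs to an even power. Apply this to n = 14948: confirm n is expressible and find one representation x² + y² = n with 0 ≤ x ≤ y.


Step 1: Factor n = 14948 = 2^2 · 37 · 101.
Step 2: Check the mod-4 condition on each prime factor: 2 = 2 (special); 37 ≡ 1 (mod 4), exponent 1; 101 ≡ 1 (mod 4), exponent 1.
All primes ≡ 3 (mod 4) appear to even exponent (or don't appear), so by the two-squares theorem n IS expressible as a sum of two squares.
Step 3: Build a representation. Group n = k² · m with k = 2 and m = 37 · 101 = 3737 (a product of primes ≡ 1 (mod 4)); a representation of m scales to one of n via (k·x)² + (k·y)² = k²(x² + y²). Each prime p ≡ 1 (mod 4) is itself a sum of two squares; find a² by testing p − a² for a perfect square:
  37: 37 − 1² = 36 = 6² ⇒ 37 = 1² + 6².
  101: 101 − 1² = 100 = 10² ⇒ 101 = 1² + 10².
  Combine using the Brahmagupta–Fibonacci identity (a² + b²)(c² + d²) = (ac − bd)² + (ad + bc)² = (ac + bd)² + (ad − bc)²:
  37 · 101 = 3737: from (1² + 6²)(1² + 10²), take (1·1 − 6·10, 1·10 + 6·1) = (1 − 60, 10 + 6) = (-59, 16); dropping signs (only squares matter) gives (59, 16); check 59² + 16² = 3481 + 256 = 3737 ✓.
  Scale by k = 2: (2·59, 2·16) = (118, 32).
Step 4: Order so x ≤ y and verify: 32² + 118² = 1024 + 13924 = 14948 = n. ✓

n = 14948 = 32² + 118² (one valid representation with x ≤ y).


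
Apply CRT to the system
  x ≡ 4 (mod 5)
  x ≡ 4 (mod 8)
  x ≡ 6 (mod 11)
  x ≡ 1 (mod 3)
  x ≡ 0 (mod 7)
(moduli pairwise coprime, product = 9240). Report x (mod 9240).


Product of moduli M = 5 · 8 · 11 · 3 · 7 = 9240.
Merge one congruence at a time:
  Start: x ≡ 4 (mod 5).
  Combine with x ≡ 4 (mod 8); new modulus lcm = 40.
    Write x = 4 + 5·t and substitute into x ≡ 4 (mod 8): 5·t ≡ 4 − 4 = 0 (mod 8).
    The inverse of 5 mod 8 is 5 (since 5·5 = 25 = 3·8 + 1), so t ≡ 5·0 = 0 ≡ 0 (mod 8).
    Then x = 4 + 5·0 = 4, valid modulo lcm(5, 8) = 40: x ≡ 4 (mod 40).
  Combine with x ≡ 6 (mod 11); new modulus lcm = 440.
    Write x = 4 + 40·t and substitute into x ≡ 6 (mod 11): 40·t ≡ 6 − 4 = 2 (mod 11).
    Reduce coefficients mod 11: 7·t ≡ 2 (mod 11).
    The inverse of 7 mod 11 is 8 (since 7·8 = 56 = 5·11 + 1), so t ≡ 8·2 = 16 ≡ 5 (mod 11).
    Then x = 4 + 40·5 = 204, valid modulo lcm(40, 11) = 440: x ≡ 204 (mod 440).
  Combine with x ≡ 1 (mod 3); new modulus lcm = 1320.
    Write x = 204 + 440·t and substitute into x ≡ 1 (mod 3): 440·t ≡ 1 − 204 = -203 (mod 3).
    Reduce coefficients mod 3: 2·t ≡ 1 (mod 3).
    The inverse of 2 mod 3 is 2 (since 2·2 = 4 = 1·3 + 1), so t ≡ 2·1 = 2 ≡ 2 (mod 3).
    Then x = 204 + 440·2 = 1084, valid modulo lcm(440, 3) = 1320: x ≡ 1084 (mod 1320).
  Combine with x ≡ 0 (mod 7); new modulus lcm = 9240.
    Write x = 1084 + 1320·t and substitute into x ≡ 0 (mod 7): 1320·t ≡ 0 − 1084 = -1084 (mod 7).
    Reduce coefficients mod 7: 4·t ≡ 1 (mod 7).
    The inverse of 4 mod 7 is 2 (since 4·2 = 8 = 1·7 + 1), so t ≡ 2·1 = 2 ≡ 2 (mod 7).
    Then x = 1084 + 1320·2 = 3724, valid modulo lcm(1320, 7) = 9240: x ≡ 3724 (mod 9240).
Verify against each original: 3724 mod 5 = 4, 3724 mod 8 = 4, 3724 mod 11 = 6, 3724 mod 3 = 1, 3724 mod 7 = 0.

x ≡ 3724 (mod 9240).


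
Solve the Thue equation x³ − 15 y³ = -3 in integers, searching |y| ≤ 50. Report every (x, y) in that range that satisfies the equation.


The equation is x³ - 15y³ = -3. For fixed y, x³ = 15·y³ − 3, so a solution requires the RHS to be a perfect cube.
Strategy: iterate y from -50 to 50, compute RHS = 15·y³ − 3, and check whether it is a (positive or negative) perfect cube.
Check small values of y:
  y = 0: RHS = -3 is not a perfect cube.
  y = 1: RHS = 12 is not a perfect cube.
  y = -1: RHS = -18 is not a perfect cube.
  y = 2: RHS = 117 is not a perfect cube.
  y = -2: RHS = -123 is not a perfect cube.
  y = 3: RHS = 402 is not a perfect cube.
  y = -3: RHS = -408 is not a perfect cube.
Continuing the search up to |y| = 50 finds no solutions either.
No (x, y) in the scanned range satisfies the equation.

No integer solutions with |y| ≤ 50.


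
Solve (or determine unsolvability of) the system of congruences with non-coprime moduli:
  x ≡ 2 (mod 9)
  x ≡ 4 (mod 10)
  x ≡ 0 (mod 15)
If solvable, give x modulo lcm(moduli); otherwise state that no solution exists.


Moduli 9, 10, 15 are not pairwise coprime, so CRT works modulo lcm(m_i) when all pairwise compatibility conditions hold.
Pairwise compatibility: gcd(m_i, m_j) must divide a_i - a_j for every pair.
Merge one congruence at a time:
  Start: x ≡ 2 (mod 9).
  Combine with x ≡ 4 (mod 10): gcd(9, 10) = 1; 4 - 2 = 2, which IS divisible by 1, so compatible.
    Write x = 2 + 9·t and substitute into x ≡ 4 (mod 10): 9·t ≡ 4 − 2 = 2 (mod 10).
    The inverse of 9 mod 10 is 9 (since 9·9 = 81 = 8·10 + 1), so t ≡ 9·2 = 18 ≡ 8 (mod 10).
    Then x = 2 + 9·8 = 74, valid modulo lcm(9, 10) = 90: x ≡ 74 (mod 90).
  Combine with x ≡ 0 (mod 15): gcd(90, 15) = 15, and 0 - 74 = -74 is NOT divisible by 15.
    ⇒ system is inconsistent (no integer solution).

No solution (the system is inconsistent).


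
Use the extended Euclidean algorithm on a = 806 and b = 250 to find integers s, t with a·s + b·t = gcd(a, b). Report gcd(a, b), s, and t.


Euclidean algorithm on (806, 250) — divide until remainder is 0:
  806 = 3 · 250 + 56
  250 = 4 · 56 + 26
  56 = 2 · 26 + 4
  26 = 6 · 4 + 2
  4 = 2 · 2 + 0
gcd(806, 250) = 2.
Track Bezout coefficients alongside the remainders: start with r₀ = 806 = a·1 + b·0 (s = 1, t = 0) and r₁ = 250 = a·0 + b·1 (s = 0, t = 1); each new remainder r_{k+1} = r_{k-1} − q_k·r_k inherits s_{k+1} = s_{k-1} − q_k·s_k, t_{k+1} = t_{k-1} − q_k·t_k, so r_k = a·s_k + b·t_k at every step:
  q = 3: r = 56, s = 1 − 3·0 = 1, t = 0 − 3·1 = -3  (check: 806·1 + 250·(-3) = 56)
  q = 4: r = 26, s = 0 − 4·1 = -4, t = 1 − 4·(-3) = 13  (check: 806·(-4) + 250·13 = 26)
  q = 2: r = 4, s = 1 − 2·(-4) = 9, t = -3 − 2·13 = -29  (check: 806·9 + 250·(-29) = 4)
  q = 6: r = 2, s = -4 − 6·9 = -58, t = 13 − 6·(-29) = 187  (check: 806·(-58) + 250·187 = 2)
The row with r = 2 (the gcd) gives the Bezout coefficients s = -58, t = 187.
Result: 806 · (-58) + 250 · (187) = 2.

gcd(806, 250) = 2; s = -58, t = 187 (check: 806·(-58) + 250·187 = 2).


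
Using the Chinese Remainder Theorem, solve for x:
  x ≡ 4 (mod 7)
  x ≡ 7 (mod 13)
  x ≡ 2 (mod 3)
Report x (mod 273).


Moduli 7, 13, 3 are pairwise coprime; by CRT there is a unique solution modulo M = 7 · 13 · 3 = 273.
Solve pairwise, accumulating the modulus:
  Start with x ≡ 4 (mod 7).
  Combine with x ≡ 7 (mod 13): since gcd(7, 13) = 1, we get a unique residue mod 91.
    Write x = 4 + 7·t and substitute into x ≡ 7 (mod 13): 7·t ≡ 7 − 4 = 3 (mod 13).
    The inverse of 7 mod 13 is 2 (since 7·2 = 14 = 1·13 + 1), so t ≡ 2·3 = 6 ≡ 6 (mod 13).
    Then x = 4 + 7·6 = 46, valid modulo lcm(7, 13) = 91: x ≡ 46 (mod 91).
  Combine with x ≡ 2 (mod 3): since gcd(91, 3) = 1, we get a unique residue mod 273.
    Write x = 46 + 91·t and substitute into x ≡ 2 (mod 3): 91·t ≡ 2 − 46 = -44 (mod 3).
    Reduce coefficients mod 3: 1·t ≡ 1 (mod 3).
    So t ≡ 1 (mod 3).
    Then x = 46 + 91·1 = 137, valid modulo lcm(91, 3) = 273: x ≡ 137 (mod 273).
Verify: 137 mod 7 = 4 ✓, 137 mod 13 = 7 ✓, 137 mod 3 = 2 ✓.

x ≡ 137 (mod 273).


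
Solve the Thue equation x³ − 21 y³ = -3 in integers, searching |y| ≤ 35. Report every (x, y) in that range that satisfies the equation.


The equation is x³ - 21y³ = -3. For fixed y, x³ = 21·y³ − 3, so a solution requires the RHS to be a perfect cube.
Strategy: iterate y from -35 to 35, compute RHS = 21·y³ − 3, and check whether it is a (positive or negative) perfect cube.
Check small values of y:
  y = 0: RHS = -3 is not a perfect cube.
  y = 1: RHS = 18 is not a perfect cube.
  y = -1: RHS = -24 is not a perfect cube.
  y = 2: RHS = 165 is not a perfect cube.
  y = -2: RHS = -171 is not a perfect cube.
  y = 3: RHS = 564 is not a perfect cube.
  y = -3: RHS = -570 is not a perfect cube.
Continuing the search up to |y| = 35 finds no solutions either.
No (x, y) in the scanned range satisfies the equation.

No integer solutions with |y| ≤ 35.


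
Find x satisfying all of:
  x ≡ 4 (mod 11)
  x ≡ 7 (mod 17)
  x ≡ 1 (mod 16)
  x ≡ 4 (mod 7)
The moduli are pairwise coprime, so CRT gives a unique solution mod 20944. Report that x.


Product of moduli M = 11 · 17 · 16 · 7 = 20944.
Merge one congruence at a time:
  Start: x ≡ 4 (mod 11).
  Combine with x ≡ 7 (mod 17); new modulus lcm = 187.
    Write x = 4 + 11·t and substitute into x ≡ 7 (mod 17): 11·t ≡ 7 − 4 = 3 (mod 17).
    The inverse of 11 mod 17 is 14 (since 11·14 = 154 = 9·17 + 1), so t ≡ 14·3 = 42 ≡ 8 (mod 17).
    Then x = 4 + 11·8 = 92, valid modulo lcm(11, 17) = 187: x ≡ 92 (mod 187).
  Combine with x ≡ 1 (mod 16); new modulus lcm = 2992.
    Write x = 92 + 187·t and substitute into x ≡ 1 (mod 16): 187·t ≡ 1 − 92 = -91 (mod 16).
    Reduce coefficients mod 16: 11·t ≡ 5 (mod 16).
    The inverse of 11 mod 16 is 3 (since 11·3 = 33 = 2·16 + 1), so t ≡ 3·5 = 15 ≡ 15 (mod 16).
    Then x = 92 + 187·15 = 2897, valid modulo lcm(187, 16) = 2992: x ≡ 2897 (mod 2992).
  Combine with x ≡ 4 (mod 7); new modulus lcm = 20944.
    Write x = 2897 + 2992·t and substitute into x ≡ 4 (mod 7): 2992·t ≡ 4 − 2897 = -2893 (mod 7).
    Reduce coefficients mod 7: 3·t ≡ 5 (mod 7).
    The inverse of 3 mod 7 is 5 (since 3·5 = 15 = 2·7 + 1), so t ≡ 5·5 = 25 ≡ 4 (mod 7).
    Then x = 2897 + 2992·4 = 14865, valid modulo lcm(2992, 7) = 20944: x ≡ 14865 (mod 20944).
Verify against each original: 14865 mod 11 = 4, 14865 mod 17 = 7, 14865 mod 16 = 1, 14865 mod 7 = 4.

x ≡ 14865 (mod 20944).


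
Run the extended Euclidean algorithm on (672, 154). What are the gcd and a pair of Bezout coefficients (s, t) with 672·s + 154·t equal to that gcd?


Euclidean algorithm on (672, 154) — divide until remainder is 0:
  672 = 4 · 154 + 56
  154 = 2 · 56 + 42
  56 = 1 · 42 + 14
  42 = 3 · 14 + 0
gcd(672, 154) = 14.
Track Bezout coefficients alongside the remainders: start with r₀ = 672 = a·1 + b·0 (s = 1, t = 0) and r₁ = 154 = a·0 + b·1 (s = 0, t = 1); each new remainder r_{k+1} = r_{k-1} − q_k·r_k inherits s_{k+1} = s_{k-1} − q_k·s_k, t_{k+1} = t_{k-1} − q_k·t_k, so r_k = a·s_k + b·t_k at every step:
  q = 4: r = 56, s = 1 − 4·0 = 1, t = 0 − 4·1 = -4  (check: 672·1 + 154·(-4) = 56)
  q = 2: r = 42, s = 0 − 2·1 = -2, t = 1 − 2·(-4) = 9  (check: 672·(-2) + 154·9 = 42)
  q = 1: r = 14, s = 1 − 1·(-2) = 3, t = -4 − 1·9 = -13  (check: 672·3 + 154·(-13) = 14)
The row with r = 14 (the gcd) gives the Bezout coefficients s = 3, t = -13.
Result: 672 · (3) + 154 · (-13) = 14.

gcd(672, 154) = 14; s = 3, t = -13 (check: 672·3 + 154·(-13) = 14).


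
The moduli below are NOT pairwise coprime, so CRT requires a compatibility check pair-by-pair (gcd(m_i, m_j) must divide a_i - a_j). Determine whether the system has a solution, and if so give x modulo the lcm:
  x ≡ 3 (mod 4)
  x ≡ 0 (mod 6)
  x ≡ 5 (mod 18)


Moduli 4, 6, 18 are not pairwise coprime, so CRT works modulo lcm(m_i) when all pairwise compatibility conditions hold.
Pairwise compatibility: gcd(m_i, m_j) must divide a_i - a_j for every pair.
Merge one congruence at a time:
  Start: x ≡ 3 (mod 4).
  Combine with x ≡ 0 (mod 6): gcd(4, 6) = 2, and 0 - 3 = -3 is NOT divisible by 2.
    ⇒ system is inconsistent (no integer solution).

No solution (the system is inconsistent).


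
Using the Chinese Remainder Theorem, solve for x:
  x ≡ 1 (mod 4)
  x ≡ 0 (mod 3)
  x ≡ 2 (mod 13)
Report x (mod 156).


Moduli 4, 3, 13 are pairwise coprime; by CRT there is a unique solution modulo M = 4 · 3 · 13 = 156.
Solve pairwise, accumulating the modulus:
  Start with x ≡ 1 (mod 4).
  Combine with x ≡ 0 (mod 3): since gcd(4, 3) = 1, we get a unique residue mod 12.
    Write x = 1 + 4·t and substitute into x ≡ 0 (mod 3): 4·t ≡ 0 − 1 = -1 (mod 3).
    Reduce coefficients mod 3: 1·t ≡ 2 (mod 3).
    So t ≡ 2 (mod 3).
    Then x = 1 + 4·2 = 9, valid modulo lcm(4, 3) = 12: x ≡ 9 (mod 12).
  Combine with x ≡ 2 (mod 13): since gcd(12, 13) = 1, we get a unique residue mod 156.
    Write x = 9 + 12·t and substitute into x ≡ 2 (mod 13): 12·t ≡ 2 − 9 = -7 (mod 13).
    Reduce coefficients mod 13: 12·t ≡ 6 (mod 13).
    The inverse of 12 mod 13 is 12 (since 12·12 = 144 = 11·13 + 1), so t ≡ 12·6 = 72 ≡ 7 (mod 13).
    Then x = 9 + 12·7 = 93, valid modulo lcm(12, 13) = 156: x ≡ 93 (mod 156).
Verify: 93 mod 4 = 1 ✓, 93 mod 3 = 0 ✓, 93 mod 13 = 2 ✓.

x ≡ 93 (mod 156).


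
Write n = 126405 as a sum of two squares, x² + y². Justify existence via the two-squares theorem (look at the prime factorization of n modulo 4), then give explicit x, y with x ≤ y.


Step 1: Factor n = 126405 = 3^2 · 5 · 53^2.
Step 2: Check the mod-4 condition on each prime factor: 3 ≡ 3 (mod 4), exponent 2 (must be even); 5 ≡ 1 (mod 4), exponent 1; 53 ≡ 1 (mod 4), exponent 2.
All primes ≡ 3 (mod 4) appear to even exponent (or don't appear), so by the two-squares theorem n IS expressible as a sum of two squares.
Step 3: Build a representation. Group n = k² · m with k = 3 and m = 5 · 53 · 53 = 14045 (a product of primes ≡ 1 (mod 4)); a representation of m scales to one of n via (k·x)² + (k·y)² = k²(x² + y²). Each prime p ≡ 1 (mod 4) is itself a sum of two squares; find a² by testing p − a² for a perfect square:
  5: 5 − 1² = 4 = 2² ⇒ 5 = 1² + 2².
  53: 53 − 1² = 52, 53 − 2² = 49 = 7² ⇒ 53 = 2² + 7².
  Combine using the Brahmagupta–Fibonacci identity (a² + b²)(c² + d²) = (ac − bd)² + (ad + bc)² = (ac + bd)² + (ad − bc)²:
  5 · 53 = 265: from (1² + 2²)(2² + 7²), take (1·2 − 2·7, 1·7 + 2·2) = (2 − 14, 7 + 4) = (-12, 11); dropping signs (only squares matter) gives (12, 11); check 12² + 11² = 144 + 121 = 265 ✓.
  265 · 53 = 14045: from (12² + 11²)(2² + 7²), take (12·2 − 11·7, 12·7 + 11·2) = (24 − 77, 84 + 22) = (-53, 106); dropping signs (only squares matter) gives (53, 106); check 53² + 106² = 2809 + 11236 = 14045 ✓.
  Scale by k = 3: (3·53, 3·106) = (159, 318).
Step 4: Order so x ≤ y and verify: 159² + 318² = 25281 + 101124 = 126405 = n. ✓

n = 126405 = 159² + 318² (one valid representation with x ≤ y).


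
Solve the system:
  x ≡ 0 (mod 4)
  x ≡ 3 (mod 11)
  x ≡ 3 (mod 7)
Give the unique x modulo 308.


Moduli 4, 11, 7 are pairwise coprime; by CRT there is a unique solution modulo M = 4 · 11 · 7 = 308.
Solve pairwise, accumulating the modulus:
  Start with x ≡ 0 (mod 4).
  Combine with x ≡ 3 (mod 11): since gcd(4, 11) = 1, we get a unique residue mod 44.
    Write x = 0 + 4·t and substitute into x ≡ 3 (mod 11): 4·t ≡ 3 − 0 = 3 (mod 11).
    The inverse of 4 mod 11 is 3 (since 4·3 = 12 = 1·11 + 1), so t ≡ 3·3 = 9 ≡ 9 (mod 11).
    Then x = 0 + 4·9 = 36, valid modulo lcm(4, 11) = 44: x ≡ 36 (mod 44).
  Combine with x ≡ 3 (mod 7): since gcd(44, 7) = 1, we get a unique residue mod 308.
    Write x = 36 + 44·t and substitute into x ≡ 3 (mod 7): 44·t ≡ 3 − 36 = -33 (mod 7).
    Reduce coefficients mod 7: 2·t ≡ 2 (mod 7).
    The inverse of 2 mod 7 is 4 (since 2·4 = 8 = 1·7 + 1), so t ≡ 4·2 = 8 ≡ 1 (mod 7).
    Then x = 36 + 44·1 = 80, valid modulo lcm(44, 7) = 308: x ≡ 80 (mod 308).
Verify: 80 mod 4 = 0 ✓, 80 mod 11 = 3 ✓, 80 mod 7 = 3 ✓.

x ≡ 80 (mod 308).


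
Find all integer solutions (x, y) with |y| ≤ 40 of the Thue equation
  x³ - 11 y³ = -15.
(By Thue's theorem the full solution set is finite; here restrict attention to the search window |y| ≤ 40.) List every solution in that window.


The equation is x³ - 11y³ = -15. For fixed y, x³ = 11·y³ − 15, so a solution requires the RHS to be a perfect cube.
Strategy: iterate y from -40 to 40, compute RHS = 11·y³ − 15, and check whether it is a (positive or negative) perfect cube.
Check small values of y:
  y = 0: RHS = -15 is not a perfect cube.
  y = 1: RHS = -4 is not a perfect cube.
  y = -1: RHS = -26 is not a perfect cube.
  y = 2: RHS = 73 is not a perfect cube.
  y = -2: RHS = -103 is not a perfect cube.
  y = 3: RHS = 282 is not a perfect cube.
  y = -3: RHS = -312 is not a perfect cube.
Continuing the search up to |y| = 40 finds no solutions either.
No (x, y) in the scanned range satisfies the equation.

No integer solutions with |y| ≤ 40.


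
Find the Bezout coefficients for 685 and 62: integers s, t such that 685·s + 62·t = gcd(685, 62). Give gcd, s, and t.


Euclidean algorithm on (685, 62) — divide until remainder is 0:
  685 = 11 · 62 + 3
  62 = 20 · 3 + 2
  3 = 1 · 2 + 1
  2 = 2 · 1 + 0
gcd(685, 62) = 1.
Track Bezout coefficients alongside the remainders: start with r₀ = 685 = a·1 + b·0 (s = 1, t = 0) and r₁ = 62 = a·0 + b·1 (s = 0, t = 1); each new remainder r_{k+1} = r_{k-1} − q_k·r_k inherits s_{k+1} = s_{k-1} − q_k·s_k, t_{k+1} = t_{k-1} − q_k·t_k, so r_k = a·s_k + b·t_k at every step:
  q = 11: r = 3, s = 1 − 11·0 = 1, t = 0 − 11·1 = -11  (check: 685·1 + 62·(-11) = 3)
  q = 20: r = 2, s = 0 − 20·1 = -20, t = 1 − 20·(-11) = 221  (check: 685·(-20) + 62·221 = 2)
  q = 1: r = 1, s = 1 − 1·(-20) = 21, t = -11 − 1·221 = -232  (check: 685·21 + 62·(-232) = 1)
The row with r = 1 (the gcd) gives the Bezout coefficients s = 21, t = -232.
Result: 685 · (21) + 62 · (-232) = 1.

gcd(685, 62) = 1; s = 21, t = -232 (check: 685·21 + 62·(-232) = 1).


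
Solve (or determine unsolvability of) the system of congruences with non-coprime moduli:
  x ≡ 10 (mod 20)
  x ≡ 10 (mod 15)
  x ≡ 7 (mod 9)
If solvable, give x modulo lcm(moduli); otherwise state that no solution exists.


Moduli 20, 15, 9 are not pairwise coprime, so CRT works modulo lcm(m_i) when all pairwise compatibility conditions hold.
Pairwise compatibility: gcd(m_i, m_j) must divide a_i - a_j for every pair.
Merge one congruence at a time:
  Start: x ≡ 10 (mod 20).
  Combine with x ≡ 10 (mod 15): gcd(20, 15) = 5; 10 - 10 = 0, which IS divisible by 5, so compatible.
    Write x = 10 + 20·t and substitute into x ≡ 10 (mod 15): 20·t ≡ 10 − 10 = 0 (mod 15).
    Divide the congruence (and modulus) by g = 5: 4·t ≡ 0 (mod 3).
    Reduce coefficients mod 3: 1·t ≡ 0 (mod 3).
    So t ≡ 0 (mod 3).
    Then x = 10 + 20·0 = 10, valid modulo lcm(20, 15) = 60: x ≡ 10 (mod 60).
  Combine with x ≡ 7 (mod 9): gcd(60, 9) = 3; 7 - 10 = -3, which IS divisible by 3, so compatible.
    Write x = 10 + 60·t and substitute into x ≡ 7 (mod 9): 60·t ≡ 7 − 10 = -3 (mod 9).
    Divide the congruence (and modulus) by g = 3: 20·t ≡ -1 (mod 3).
    Reduce coefficients mod 3: 2·t ≡ 2 (mod 3).
    The inverse of 2 mod 3 is 2 (since 2·2 = 4 = 1·3 + 1), so t ≡ 2·2 = 4 ≡ 1 (mod 3).
    Then x = 10 + 60·1 = 70, valid modulo lcm(60, 9) = 180: x ≡ 70 (mod 180).
Verify: 70 mod 20 = 10, 70 mod 15 = 10, 70 mod 9 = 7.

x ≡ 70 (mod 180).


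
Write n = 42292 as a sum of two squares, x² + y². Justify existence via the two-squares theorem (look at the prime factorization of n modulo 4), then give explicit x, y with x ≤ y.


Step 1: Factor n = 42292 = 2^2 · 97 · 109.
Step 2: Check the mod-4 condition on each prime factor: 2 = 2 (special); 97 ≡ 1 (mod 4), exponent 1; 109 ≡ 1 (mod 4), exponent 1.
All primes ≡ 3 (mod 4) appear to even exponent (or don't appear), so by the two-squares theorem n IS expressible as a sum of two squares.
Step 3: Build a representation. Group n = k² · m with k = 2 and m = 97 · 109 = 10573 (a product of primes ≡ 1 (mod 4)); a representation of m scales to one of n via (k·x)² + (k·y)² = k²(x² + y²). Each prime p ≡ 1 (mod 4) is itself a sum of two squares; find a² by testing p − a² for a perfect square:
  97: 97 − 1² = 96, 97 − 2² = 93, 97 − 3² = 88, 97 − 4² = 81 = 9² ⇒ 97 = 4² + 9².
  109: 109 − 1² = 108, 109 − 2² = 105, 109 − 3² = 100 = 10² ⇒ 109 = 3² + 10².
  Combine using the Brahmagupta–Fibonacci identity (a² + b²)(c² + d²) = (ac − bd)² + (ad + bc)² = (ac + bd)² + (ad − bc)²:
  97 · 109 = 10573: from (4² + 9²)(3² + 10²), take (4·3 − 9·10, 4·10 + 9·3) = (12 − 90, 40 + 27) = (-78, 67); dropping signs (only squares matter) gives (78, 67); check 78² + 67² = 6084 + 4489 = 10573 ✓.
  Scale by k = 2: (2·78, 2·67) = (156, 134).
Step 4: Order so x ≤ y and verify: 134² + 156² = 17956 + 24336 = 42292 = n. ✓

n = 42292 = 134² + 156² (one valid representation with x ≤ y).


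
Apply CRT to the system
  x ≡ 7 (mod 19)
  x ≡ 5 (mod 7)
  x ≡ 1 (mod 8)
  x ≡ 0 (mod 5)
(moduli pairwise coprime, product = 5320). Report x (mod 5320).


Product of moduli M = 19 · 7 · 8 · 5 = 5320.
Merge one congruence at a time:
  Start: x ≡ 7 (mod 19).
  Combine with x ≡ 5 (mod 7); new modulus lcm = 133.
    Write x = 7 + 19·t and substitute into x ≡ 5 (mod 7): 19·t ≡ 5 − 7 = -2 (mod 7).
    Reduce coefficients mod 7: 5·t ≡ 5 (mod 7).
    The inverse of 5 mod 7 is 3 (since 5·3 = 15 = 2·7 + 1), so t ≡ 3·5 = 15 ≡ 1 (mod 7).
    Then x = 7 + 19·1 = 26, valid modulo lcm(19, 7) = 133: x ≡ 26 (mod 133).
  Combine with x ≡ 1 (mod 8); new modulus lcm = 1064.
    Write x = 26 + 133·t and substitute into x ≡ 1 (mod 8): 133·t ≡ 1 − 26 = -25 (mod 8).
    Reduce coefficients mod 8: 5·t ≡ 7 (mod 8).
    The inverse of 5 mod 8 is 5 (since 5·5 = 25 = 3·8 + 1), so t ≡ 5·7 = 35 ≡ 3 (mod 8).
    Then x = 26 + 133·3 = 425, valid modulo lcm(133, 8) = 1064: x ≡ 425 (mod 1064).
  Combine with x ≡ 0 (mod 5); new modulus lcm = 5320.
    Write x = 425 + 1064·t and substitute into x ≡ 0 (mod 5): 1064·t ≡ 0 − 425 = -425 (mod 5).
    Reduce coefficients mod 5: 4·t ≡ 0 (mod 5).
    The inverse of 4 mod 5 is 4 (since 4·4 = 16 = 3·5 + 1), so t ≡ 4·0 = 0 ≡ 0 (mod 5).
    Then x = 425 + 1064·0 = 425, valid modulo lcm(1064, 5) = 5320: x ≡ 425 (mod 5320).
Verify against each original: 425 mod 19 = 7, 425 mod 7 = 5, 425 mod 8 = 1, 425 mod 5 = 0.

x ≡ 425 (mod 5320).


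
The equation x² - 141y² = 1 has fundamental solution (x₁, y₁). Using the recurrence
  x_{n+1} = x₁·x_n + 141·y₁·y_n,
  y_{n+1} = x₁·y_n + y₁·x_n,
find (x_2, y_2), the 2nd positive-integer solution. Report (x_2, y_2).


Step 1: Find the fundamental solution (x₁, y₁) of x² - 141y² = 1.
  Expand √141 as a continued fraction. a₀ = ⌊√141⌋ = 11; iterate m_{k+1} = d_k·a_k − m_k, d_{k+1} = (141 − m_{k+1}²)/d_k, a_{k+1} = ⌊(a₀ + m_{k+1})/d_{k+1}⌋ (starting m₀ = 0, d₀ = 1), with convergents p_k = a_k·p_{k-1} + p_{k-2}, q_k = a_k·q_{k-1} + q_{k-2} (p₋₁ = 1, q₋₁ = 0):
  k = 0: a₀ = 11; p₀/q₀ = 11/1; p₀² − 141·q₀² = 121 − 141 = -20.
  k = 1: m = 11, d = 20, a = ⌊(11 + 11)/20⌋ = 1; p/q = (1·11 + 1)/(1·1 + 0) = 12/1; p² − 141·q² = 144 − 141 = 3.
  k = 2: m = 9, d = 3, a = ⌊(11 + 9)/3⌋ = 6; p/q = (6·12 + 11)/(6·1 + 1) = 83/7; p² − 141·q² = 6889 − 6909 = -20.
  k = 3: m = 9, d = 20, a = ⌊(11 + 9)/20⌋ = 1; p/q = (1·83 + 12)/(1·7 + 1) = 95/8; p² − 141·q² = 9025 − 9024 = 1.
  The first convergent with p² − 141·q² = 1 gives the fundamental solution (x₁, y₁) = (95, 8).
Step 2: Apply the recurrence (x_{n+1}, y_{n+1}) = (x₁x_n + 141y₁y_n, x₁y_n + y₁x_n) repeatedly.
  From (x_1, y_1) = (95, 8): x_2 = 95·95 + 141·8·8 = 18049; y_2 = 95·8 + 8·95 = 1520.
Step 3: Verify x_2² - 141·y_2² = 325766401 - 325766400 = 1 (should be 1). ✓

(x_1, y_1) = (95, 8); (x_2, y_2) = (18049, 1520).


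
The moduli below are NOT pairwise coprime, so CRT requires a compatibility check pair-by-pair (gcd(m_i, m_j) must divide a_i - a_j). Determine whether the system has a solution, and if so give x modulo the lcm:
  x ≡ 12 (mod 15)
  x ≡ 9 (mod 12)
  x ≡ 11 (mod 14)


Moduli 15, 12, 14 are not pairwise coprime, so CRT works modulo lcm(m_i) when all pairwise compatibility conditions hold.
Pairwise compatibility: gcd(m_i, m_j) must divide a_i - a_j for every pair.
Merge one congruence at a time:
  Start: x ≡ 12 (mod 15).
  Combine with x ≡ 9 (mod 12): gcd(15, 12) = 3; 9 - 12 = -3, which IS divisible by 3, so compatible.
    Write x = 12 + 15·t and substitute into x ≡ 9 (mod 12): 15·t ≡ 9 − 12 = -3 (mod 12).
    Divide the congruence (and modulus) by g = 3: 5·t ≡ -1 (mod 4).
    Reduce coefficients mod 4: 1·t ≡ 3 (mod 4).
    So t ≡ 3 (mod 4).
    Then x = 12 + 15·3 = 57, valid modulo lcm(15, 12) = 60: x ≡ 57 (mod 60).
  Combine with x ≡ 11 (mod 14): gcd(60, 14) = 2; 11 - 57 = -46, which IS divisible by 2, so compatible.
    Write x = 57 + 60·t and substitute into x ≡ 11 (mod 14): 60·t ≡ 11 − 57 = -46 (mod 14).
    Divide the congruence (and modulus) by g = 2: 30·t ≡ -23 (mod 7).
    Reduce coefficients mod 7: 2·t ≡ 5 (mod 7).
    The inverse of 2 mod 7 is 4 (since 2·4 = 8 = 1·7 + 1), so t ≡ 4·5 = 20 ≡ 6 (mod 7).
    Then x = 57 + 60·6 = 417, valid modulo lcm(60, 14) = 420: x ≡ 417 (mod 420).
Verify: 417 mod 15 = 12, 417 mod 12 = 9, 417 mod 14 = 11.

x ≡ 417 (mod 420).


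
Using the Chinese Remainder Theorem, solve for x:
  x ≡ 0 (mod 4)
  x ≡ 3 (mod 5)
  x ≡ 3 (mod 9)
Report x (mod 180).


Moduli 4, 5, 9 are pairwise coprime; by CRT there is a unique solution modulo M = 4 · 5 · 9 = 180.
Solve pairwise, accumulating the modulus:
  Start with x ≡ 0 (mod 4).
  Combine with x ≡ 3 (mod 5): since gcd(4, 5) = 1, we get a unique residue mod 20.
    Write x = 0 + 4·t and substitute into x ≡ 3 (mod 5): 4·t ≡ 3 − 0 = 3 (mod 5).
    The inverse of 4 mod 5 is 4 (since 4·4 = 16 = 3·5 + 1), so t ≡ 4·3 = 12 ≡ 2 (mod 5).
    Then x = 0 + 4·2 = 8, valid modulo lcm(4, 5) = 20: x ≡ 8 (mod 20).
  Combine with x ≡ 3 (mod 9): since gcd(20, 9) = 1, we get a unique residue mod 180.
    Write x = 8 + 20·t and substitute into x ≡ 3 (mod 9): 20·t ≡ 3 − 8 = -5 (mod 9).
    Reduce coefficients mod 9: 2·t ≡ 4 (mod 9).
    The inverse of 2 mod 9 is 5 (since 2·5 = 10 = 1·9 + 1), so t ≡ 5·4 = 20 ≡ 2 (mod 9).
    Then x = 8 + 20·2 = 48, valid modulo lcm(20, 9) = 180: x ≡ 48 (mod 180).
Verify: 48 mod 4 = 0 ✓, 48 mod 5 = 3 ✓, 48 mod 9 = 3 ✓.

x ≡ 48 (mod 180).


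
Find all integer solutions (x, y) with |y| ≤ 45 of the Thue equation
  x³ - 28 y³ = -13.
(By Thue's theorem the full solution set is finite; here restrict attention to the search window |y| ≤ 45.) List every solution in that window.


The equation is x³ - 28y³ = -13. For fixed y, x³ = 28·y³ − 13, so a solution requires the RHS to be a perfect cube.
Strategy: iterate y from -45 to 45, compute RHS = 28·y³ − 13, and check whether it is a (positive or negative) perfect cube.
Check small values of y:
  y = 0: RHS = -13 is not a perfect cube.
  y = 1: RHS = 15 is not a perfect cube.
  y = -1: RHS = -41 is not a perfect cube.
  y = 2: RHS = 211 is not a perfect cube.
  y = -2: RHS = -237 is not a perfect cube.
  y = 3: RHS = 743 is not a perfect cube.
  y = -3: RHS = -769 is not a perfect cube.
Continuing the search up to |y| = 45 finds no solutions either.
No (x, y) in the scanned range satisfies the equation.

No integer solutions with |y| ≤ 45.


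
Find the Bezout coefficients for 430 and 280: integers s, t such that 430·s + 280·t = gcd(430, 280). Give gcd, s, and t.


Euclidean algorithm on (430, 280) — divide until remainder is 0:
  430 = 1 · 280 + 150
  280 = 1 · 150 + 130
  150 = 1 · 130 + 20
  130 = 6 · 20 + 10
  20 = 2 · 10 + 0
gcd(430, 280) = 10.
Track Bezout coefficients alongside the remainders: start with r₀ = 430 = a·1 + b·0 (s = 1, t = 0) and r₁ = 280 = a·0 + b·1 (s = 0, t = 1); each new remainder r_{k+1} = r_{k-1} − q_k·r_k inherits s_{k+1} = s_{k-1} − q_k·s_k, t_{k+1} = t_{k-1} − q_k·t_k, so r_k = a·s_k + b·t_k at every step:
  q = 1: r = 150, s = 1 − 1·0 = 1, t = 0 − 1·1 = -1  (check: 430·1 + 280·(-1) = 150)
  q = 1: r = 130, s = 0 − 1·1 = -1, t = 1 − 1·(-1) = 2  (check: 430·(-1) + 280·2 = 130)
  q = 1: r = 20, s = 1 − 1·(-1) = 2, t = -1 − 1·2 = -3  (check: 430·2 + 280·(-3) = 20)
  q = 6: r = 10, s = -1 − 6·2 = -13, t = 2 − 6·(-3) = 20  (check: 430·(-13) + 280·20 = 10)
The row with r = 10 (the gcd) gives the Bezout coefficients s = -13, t = 20.
Result: 430 · (-13) + 280 · (20) = 10.

gcd(430, 280) = 10; s = -13, t = 20 (check: 430·(-13) + 280·20 = 10).


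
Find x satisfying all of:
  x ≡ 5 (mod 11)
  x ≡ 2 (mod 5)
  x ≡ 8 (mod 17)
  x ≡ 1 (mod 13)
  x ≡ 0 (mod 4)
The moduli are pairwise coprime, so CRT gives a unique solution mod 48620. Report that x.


Product of moduli M = 11 · 5 · 17 · 13 · 4 = 48620.
Merge one congruence at a time:
  Start: x ≡ 5 (mod 11).
  Combine with x ≡ 2 (mod 5); new modulus lcm = 55.
    Write x = 5 + 11·t and substitute into x ≡ 2 (mod 5): 11·t ≡ 2 − 5 = -3 (mod 5).
    Reduce coefficients mod 5: 1·t ≡ 2 (mod 5).
    So t ≡ 2 (mod 5).
    Then x = 5 + 11·2 = 27, valid modulo lcm(11, 5) = 55: x ≡ 27 (mod 55).
  Combine with x ≡ 8 (mod 17); new modulus lcm = 935.
    Write x = 27 + 55·t and substitute into x ≡ 8 (mod 17): 55·t ≡ 8 − 27 = -19 (mod 17).
    Reduce coefficients mod 17: 4·t ≡ 15 (mod 17).
    The inverse of 4 mod 17 is 13 (since 4·13 = 52 = 3·17 + 1), so t ≡ 13·15 = 195 ≡ 8 (mod 17).
    Then x = 27 + 55·8 = 467, valid modulo lcm(55, 17) = 935: x ≡ 467 (mod 935).
  Combine with x ≡ 1 (mod 13); new modulus lcm = 12155.
    Write x = 467 + 935·t and substitute into x ≡ 1 (mod 13): 935·t ≡ 1 − 467 = -466 (mod 13).
    Reduce coefficients mod 13: 12·t ≡ 2 (mod 13).
    The inverse of 12 mod 13 is 12 (since 12·12 = 144 = 11·13 + 1), so t ≡ 12·2 = 24 ≡ 11 (mod 13).
    Then x = 467 + 935·11 = 10752, valid modulo lcm(935, 13) = 12155: x ≡ 10752 (mod 12155).
  Combine with x ≡ 0 (mod 4); new modulus lcm = 48620.
    Write x = 10752 + 12155·t and substitute into x ≡ 0 (mod 4): 12155·t ≡ 0 − 10752 = -10752 (mod 4).
    Reduce coefficients mod 4: 3·t ≡ 0 (mod 4).
    The inverse of 3 mod 4 is 3 (since 3·3 = 9 = 2·4 + 1), so t ≡ 3·0 = 0 ≡ 0 (mod 4).
    Then x = 10752 + 12155·0 = 10752, valid modulo lcm(12155, 4) = 48620: x ≡ 10752 (mod 48620).
Verify against each original: 10752 mod 11 = 5, 10752 mod 5 = 2, 10752 mod 17 = 8, 10752 mod 13 = 1, 10752 mod 4 = 0.

x ≡ 10752 (mod 48620).


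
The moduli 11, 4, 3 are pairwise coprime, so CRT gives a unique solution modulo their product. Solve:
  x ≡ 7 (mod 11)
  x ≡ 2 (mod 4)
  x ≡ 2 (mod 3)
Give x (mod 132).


Moduli 11, 4, 3 are pairwise coprime; by CRT there is a unique solution modulo M = 11 · 4 · 3 = 132.
Solve pairwise, accumulating the modulus:
  Start with x ≡ 7 (mod 11).
  Combine with x ≡ 2 (mod 4): since gcd(11, 4) = 1, we get a unique residue mod 44.
    Write x = 7 + 11·t and substitute into x ≡ 2 (mod 4): 11·t ≡ 2 − 7 = -5 (mod 4).
    Reduce coefficients mod 4: 3·t ≡ 3 (mod 4).
    The inverse of 3 mod 4 is 3 (since 3·3 = 9 = 2·4 + 1), so t ≡ 3·3 = 9 ≡ 1 (mod 4).
    Then x = 7 + 11·1 = 18, valid modulo lcm(11, 4) = 44: x ≡ 18 (mod 44).
  Combine with x ≡ 2 (mod 3): since gcd(44, 3) = 1, we get a unique residue mod 132.
    Write x = 18 + 44·t and substitute into x ≡ 2 (mod 3): 44·t ≡ 2 − 18 = -16 (mod 3).
    Reduce coefficients mod 3: 2·t ≡ 2 (mod 3).
    The inverse of 2 mod 3 is 2 (since 2·2 = 4 = 1·3 + 1), so t ≡ 2·2 = 4 ≡ 1 (mod 3).
    Then x = 18 + 44·1 = 62, valid modulo lcm(44, 3) = 132: x ≡ 62 (mod 132).
Verify: 62 mod 11 = 7 ✓, 62 mod 4 = 2 ✓, 62 mod 3 = 2 ✓.

x ≡ 62 (mod 132).


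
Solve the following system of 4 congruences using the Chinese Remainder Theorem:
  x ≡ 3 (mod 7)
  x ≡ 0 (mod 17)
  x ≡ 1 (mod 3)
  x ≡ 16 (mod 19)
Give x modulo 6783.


Product of moduli M = 7 · 17 · 3 · 19 = 6783.
Merge one congruence at a time:
  Start: x ≡ 3 (mod 7).
  Combine with x ≡ 0 (mod 17); new modulus lcm = 119.
    Write x = 3 + 7·t and substitute into x ≡ 0 (mod 17): 7·t ≡ 0 − 3 = -3 (mod 17).
    Reduce coefficients mod 17: 7·t ≡ 14 (mod 17).
    The inverse of 7 mod 17 is 5 (since 7·5 = 35 = 2·17 + 1), so t ≡ 5·14 = 70 ≡ 2 (mod 17).
    Then x = 3 + 7·2 = 17, valid modulo lcm(7, 17) = 119: x ≡ 17 (mod 119).
  Combine with x ≡ 1 (mod 3); new modulus lcm = 357.
    Write x = 17 + 119·t and substitute into x ≡ 1 (mod 3): 119·t ≡ 1 − 17 = -16 (mod 3).
    Reduce coefficients mod 3: 2·t ≡ 2 (mod 3).
    The inverse of 2 mod 3 is 2 (since 2·2 = 4 = 1·3 + 1), so t ≡ 2·2 = 4 ≡ 1 (mod 3).
    Then x = 17 + 119·1 = 136, valid modulo lcm(119, 3) = 357: x ≡ 136 (mod 357).
  Combine with x ≡ 16 (mod 19); new modulus lcm = 6783.
    Write x = 136 + 357·t and substitute into x ≡ 16 (mod 19): 357·t ≡ 16 − 136 = -120 (mod 19).
    Reduce coefficients mod 19: 15·t ≡ 13 (mod 19).
    The inverse of 15 mod 19 is 14 (since 15·14 = 210 = 11·19 + 1), so t ≡ 14·13 = 182 ≡ 11 (mod 19).
    Then x = 136 + 357·11 = 4063, valid modulo lcm(357, 19) = 6783: x ≡ 4063 (mod 6783).
Verify against each original: 4063 mod 7 = 3, 4063 mod 17 = 0, 4063 mod 3 = 1, 4063 mod 19 = 16.

x ≡ 4063 (mod 6783).


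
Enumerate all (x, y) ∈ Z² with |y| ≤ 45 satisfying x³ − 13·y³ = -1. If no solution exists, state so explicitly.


The equation is x³ - 13y³ = -1. For fixed y, x³ = 13·y³ − 1, so a solution requires the RHS to be a perfect cube.
Strategy: iterate y from -45 to 45, compute RHS = 13·y³ − 1, and check whether it is a (positive or negative) perfect cube.
Check small values of y:
  y = 0: RHS = -1 = (-1)³ ⇒ x = -1 works.
  y = 1: RHS = 12 is not a perfect cube.
  y = -1: RHS = -14 is not a perfect cube.
  y = 2: RHS = 103 is not a perfect cube.
  y = -2: RHS = -105 is not a perfect cube.
  y = 3: RHS = 350 is not a perfect cube.
  y = -3: RHS = -352 is not a perfect cube.
Continuing the search up to |y| = 45 finds no further solutions beyond those listed.
Collected solutions: (-1, 0).

Solutions (with |y| ≤ 45): (-1, 0).


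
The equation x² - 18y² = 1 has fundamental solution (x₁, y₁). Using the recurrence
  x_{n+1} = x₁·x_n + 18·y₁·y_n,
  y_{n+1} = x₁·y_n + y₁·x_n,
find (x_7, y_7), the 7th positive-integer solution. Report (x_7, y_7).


Step 1: Find the fundamental solution (x₁, y₁) of x² - 18y² = 1.
  Expand √18 as a continued fraction. a₀ = ⌊√18⌋ = 4; iterate m_{k+1} = d_k·a_k − m_k, d_{k+1} = (18 − m_{k+1}²)/d_k, a_{k+1} = ⌊(a₀ + m_{k+1})/d_{k+1}⌋ (starting m₀ = 0, d₀ = 1), with convergents p_k = a_k·p_{k-1} + p_{k-2}, q_k = a_k·q_{k-1} + q_{k-2} (p₋₁ = 1, q₋₁ = 0):
  k = 0: a₀ = 4; p₀/q₀ = 4/1; p₀² − 18·q₀² = 16 − 18 = -2.
  k = 1: m = 4, d = 2, a = ⌊(4 + 4)/2⌋ = 4; p/q = (4·4 + 1)/(4·1 + 0) = 17/4; p² − 18·q² = 289 − 288 = 1.
  The first convergent with p² − 18·q² = 1 gives the fundamental solution (x₁, y₁) = (17, 4).
Step 2: Apply the recurrence (x_{n+1}, y_{n+1}) = (x₁x_n + 18y₁y_n, x₁y_n + y₁x_n) repeatedly.
  From (x_1, y_1) = (17, 4): x_2 = 17·17 + 18·4·4 = 577; y_2 = 17·4 + 4·17 = 136.
  From (x_2, y_2) = (577, 136): x_3 = 17·577 + 18·4·136 = 19601; y_3 = 17·136 + 4·577 = 4620.
  From (x_3, y_3) = (19601, 4620): x_4 = 17·19601 + 18·4·4620 = 665857; y_4 = 17·4620 + 4·19601 = 156944.
  From (x_4, y_4) = (665857, 156944): x_5 = 17·665857 + 18·4·156944 = 22619537; y_5 = 17·156944 + 4·665857 = 5331476.
  From (x_5, y_5) = (22619537, 5331476): x_6 = 17·22619537 + 18·4·5331476 = 768398401; y_6 = 17·5331476 + 4·22619537 = 181113240.
  From (x_6, y_6) = (768398401, 181113240): x_7 = 17·768398401 + 18·4·181113240 = 26102926097; y_7 = 17·181113240 + 4·768398401 = 6152518684.
Step 3: Verify x_7² - 18·y_7² = 681362750825443653409 - 681362750825443653408 = 1 (should be 1). ✓

(x_1, y_1) = (17, 4); (x_7, y_7) = (26102926097, 6152518684).
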